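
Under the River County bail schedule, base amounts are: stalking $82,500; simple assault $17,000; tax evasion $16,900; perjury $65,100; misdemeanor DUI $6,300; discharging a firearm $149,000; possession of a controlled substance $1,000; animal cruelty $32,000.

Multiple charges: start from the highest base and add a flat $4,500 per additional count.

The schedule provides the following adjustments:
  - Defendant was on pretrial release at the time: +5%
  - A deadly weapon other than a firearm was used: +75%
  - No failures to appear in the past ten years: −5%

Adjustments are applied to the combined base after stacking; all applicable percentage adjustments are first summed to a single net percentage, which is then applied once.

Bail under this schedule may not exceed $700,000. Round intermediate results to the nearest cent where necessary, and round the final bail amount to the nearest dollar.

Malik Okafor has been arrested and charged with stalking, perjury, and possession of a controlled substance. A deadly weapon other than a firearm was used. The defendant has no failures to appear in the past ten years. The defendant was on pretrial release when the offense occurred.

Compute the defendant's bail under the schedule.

$160,125

Base amounts from the schedule: stalking $82,500; perjury $65,100; possession of a controlled substance $1,000.
Stacking rule: highest base plus $4,500 per additional charge. Highest is stalking at $82,500; 2 additional charges → +$9,000. Combined base = $91,500.
Net percentage adjustment: +5% +75% −5% = +75%. $91,500 × 1.75 = $160,125.
$160,125 is within the $700,000 maximum.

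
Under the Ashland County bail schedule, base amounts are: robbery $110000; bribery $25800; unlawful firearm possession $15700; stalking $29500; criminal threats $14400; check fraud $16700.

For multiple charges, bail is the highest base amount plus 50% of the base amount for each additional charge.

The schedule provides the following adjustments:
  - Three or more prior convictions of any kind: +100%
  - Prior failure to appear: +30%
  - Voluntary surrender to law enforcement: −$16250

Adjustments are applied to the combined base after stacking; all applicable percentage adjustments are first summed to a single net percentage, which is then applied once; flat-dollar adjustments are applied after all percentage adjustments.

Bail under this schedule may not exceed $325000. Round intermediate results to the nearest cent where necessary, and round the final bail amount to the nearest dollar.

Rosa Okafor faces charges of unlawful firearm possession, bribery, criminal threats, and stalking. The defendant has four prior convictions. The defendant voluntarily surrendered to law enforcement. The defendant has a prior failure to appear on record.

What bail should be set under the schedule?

$115885

Base amounts from the schedule: unlawful firearm possession $15700; bribery $25800; criminal threats $14400; stalking $29500.
Stacking rule: highest base plus 50% of each additional charge. Highest is stalking at $29500. Additional: $15700 × 50% = $7850; $25800 × 50% = $12900; $14400 × 50% = $7200. Combined base = $29500 + $27950 = $57450.
Net percentage adjustment: +100% +30% = +130%. $57450 × 2.3 = $132135.
Voluntary surrender to law enforcement (−$16250 flat): $132135 − $16250 = $115885.
$115885 is within the $325000 maximum.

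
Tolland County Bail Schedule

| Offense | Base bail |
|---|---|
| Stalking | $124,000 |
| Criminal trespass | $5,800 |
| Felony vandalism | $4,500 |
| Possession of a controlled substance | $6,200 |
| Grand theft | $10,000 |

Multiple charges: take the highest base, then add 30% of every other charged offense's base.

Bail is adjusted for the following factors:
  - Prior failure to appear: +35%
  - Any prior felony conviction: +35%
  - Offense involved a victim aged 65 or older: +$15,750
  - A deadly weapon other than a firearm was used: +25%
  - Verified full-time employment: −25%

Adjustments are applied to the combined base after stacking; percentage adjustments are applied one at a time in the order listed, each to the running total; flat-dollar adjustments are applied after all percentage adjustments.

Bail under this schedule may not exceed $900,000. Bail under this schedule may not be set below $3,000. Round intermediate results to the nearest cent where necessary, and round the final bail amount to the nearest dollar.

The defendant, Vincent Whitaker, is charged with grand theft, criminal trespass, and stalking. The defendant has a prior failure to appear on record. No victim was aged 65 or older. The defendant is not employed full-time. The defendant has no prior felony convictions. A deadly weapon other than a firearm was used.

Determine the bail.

$217,249

Base amounts from the schedule: grand theft $10,000; criminal trespass $5,800; stalking $124,000.
Stacking rule: highest base plus 30% of each additional charge. Highest is stalking at $124,000. Additional: $10,000 × 30% = $3,000; $5,800 × 30% = $1,740. Combined base = $124,000 + $4,740 = $128,740.
Prior failure to appear (+35%): $128,740 × 1.35 = $173,799.
A deadly weapon other than a firearm was used (+25%): $173,799 × 1.25 = $217,248.75.
$217,248.75 is within the $900,000 maximum.
$217,248.75 is at or above the $3,000 minimum.
Rounded to the nearest dollar: $217,249.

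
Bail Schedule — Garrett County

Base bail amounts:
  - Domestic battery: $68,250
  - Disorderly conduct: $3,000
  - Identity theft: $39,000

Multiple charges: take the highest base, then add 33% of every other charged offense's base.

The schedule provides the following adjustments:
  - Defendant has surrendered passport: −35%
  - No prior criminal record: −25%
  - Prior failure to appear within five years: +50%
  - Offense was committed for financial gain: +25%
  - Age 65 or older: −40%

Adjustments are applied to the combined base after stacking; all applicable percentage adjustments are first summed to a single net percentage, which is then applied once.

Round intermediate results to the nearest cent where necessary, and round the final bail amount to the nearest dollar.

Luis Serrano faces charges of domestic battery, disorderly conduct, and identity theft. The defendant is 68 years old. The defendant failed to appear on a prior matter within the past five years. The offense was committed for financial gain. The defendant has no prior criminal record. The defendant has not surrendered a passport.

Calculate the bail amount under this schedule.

Base amounts from the schedule: domestic battery $68,250; disorderly conduct $3,000; identity theft $39,000.
Stacking rule: highest base plus 33% of each additional charge. Highest is domestic battery at $68,250. Additional: $3,000 × 33% = $990; $39,000 × 33% = $12,870. Combined base = $68,250 + $13,860 = $82,110.
Net percentage adjustment: −25% +50% +25% −40% = +10%. $82,110 × 1.1 = $90,321.

$90,321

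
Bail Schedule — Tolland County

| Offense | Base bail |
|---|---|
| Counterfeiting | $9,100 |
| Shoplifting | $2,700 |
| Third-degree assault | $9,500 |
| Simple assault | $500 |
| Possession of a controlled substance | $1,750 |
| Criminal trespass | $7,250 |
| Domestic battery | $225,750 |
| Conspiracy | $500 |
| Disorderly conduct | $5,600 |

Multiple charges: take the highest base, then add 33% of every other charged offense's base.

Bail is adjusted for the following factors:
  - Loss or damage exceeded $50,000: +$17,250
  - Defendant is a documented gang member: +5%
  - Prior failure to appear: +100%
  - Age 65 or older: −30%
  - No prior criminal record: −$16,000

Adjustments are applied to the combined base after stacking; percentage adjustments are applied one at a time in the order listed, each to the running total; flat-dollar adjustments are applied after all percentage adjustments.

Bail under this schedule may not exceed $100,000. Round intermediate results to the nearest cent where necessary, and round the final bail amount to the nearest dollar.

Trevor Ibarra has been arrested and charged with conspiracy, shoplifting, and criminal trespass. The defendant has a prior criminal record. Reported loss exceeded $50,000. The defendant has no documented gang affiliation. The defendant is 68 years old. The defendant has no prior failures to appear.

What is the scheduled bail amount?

$23,064

Base amounts from the schedule: conspiracy $500; shoplifting $2,700; criminal trespass $7,250.
Stacking rule: highest base plus 33% of each additional charge. Highest is criminal trespass at $7,250. Additional: $500 × 33% = $165; $2,700 × 33% = $891. Combined base = $7,250 + $1,056 = $8,306.
Age 65 or older (−30%): $8,306 × 0.7 = $5,814.20.
Loss or damage exceeded $50,000 (+$17,250 flat): $5,814.20 + $17,250 = $23,064.20.
$23,064.20 is within the $100,000 maximum.
Rounded to the nearest dollar: $23,064.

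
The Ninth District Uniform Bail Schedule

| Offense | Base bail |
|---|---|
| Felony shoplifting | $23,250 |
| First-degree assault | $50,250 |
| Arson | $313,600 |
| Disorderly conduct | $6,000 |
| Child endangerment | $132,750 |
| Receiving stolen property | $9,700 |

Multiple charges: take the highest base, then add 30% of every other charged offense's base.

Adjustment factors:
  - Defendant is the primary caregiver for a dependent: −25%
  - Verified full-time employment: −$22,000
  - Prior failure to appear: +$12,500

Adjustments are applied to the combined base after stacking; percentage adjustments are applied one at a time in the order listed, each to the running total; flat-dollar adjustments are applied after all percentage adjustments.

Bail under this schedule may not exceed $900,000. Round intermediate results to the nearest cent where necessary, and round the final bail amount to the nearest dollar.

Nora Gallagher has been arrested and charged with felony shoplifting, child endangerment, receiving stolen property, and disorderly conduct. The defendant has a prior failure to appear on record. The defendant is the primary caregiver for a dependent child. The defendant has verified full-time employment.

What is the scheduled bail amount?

Base amounts from the schedule: felony shoplifting $23,250; child endangerment $132,750; receiving stolen property $9,700; disorderly conduct $6,000.
Stacking rule: highest base plus 30% of each additional charge. Highest is child endangerment at $132,750. Additional: $23,250 × 30% = $6,975; $9,700 × 30% = $2,910; $6,000 × 30% = $1,800. Combined base = $132,750 + $11,685 = $144,435.
Defendant is the primary caregiver for a dependent (−25%): $144,435 × 0.75 = $108,326.25.
Verified full-time employment (−$22,000 flat): $108,326.25 − $22,000 = $86,326.25.
Prior failure to appear (+$12,500 flat): $86,326.25 + $12,500 = $98,826.25.
$98,826.25 is within the $900,000 maximum.
Rounded to the nearest dollar: $98,826.

$98,826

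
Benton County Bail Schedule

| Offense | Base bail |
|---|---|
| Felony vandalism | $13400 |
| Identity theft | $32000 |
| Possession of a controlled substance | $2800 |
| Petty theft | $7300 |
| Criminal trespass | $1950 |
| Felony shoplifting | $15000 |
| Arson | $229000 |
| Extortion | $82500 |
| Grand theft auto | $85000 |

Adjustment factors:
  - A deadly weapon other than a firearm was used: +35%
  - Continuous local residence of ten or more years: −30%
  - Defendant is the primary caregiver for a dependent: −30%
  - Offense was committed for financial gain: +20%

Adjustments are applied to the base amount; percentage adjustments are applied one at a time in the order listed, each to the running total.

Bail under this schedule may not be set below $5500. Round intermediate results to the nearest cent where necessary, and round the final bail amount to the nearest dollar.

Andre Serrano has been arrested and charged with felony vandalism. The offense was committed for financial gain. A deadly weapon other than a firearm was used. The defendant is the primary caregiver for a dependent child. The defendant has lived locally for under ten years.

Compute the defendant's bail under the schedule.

$15196

Base amounts from the schedule: felony vandalism $13400.
Single charge. Combined base = $13400.
A deadly weapon other than a firearm was used (+35%): $13400 × 1.35 = $18090.
Defendant is the primary caregiver for a dependent (−30%): $18090 × 0.7 = $12663.
Offense was committed for financial gain (+20%): $12663 × 1.2 = $15195.60.
$15195.60 is at or above the $5500 minimum.
Rounded to the nearest dollar: $15196.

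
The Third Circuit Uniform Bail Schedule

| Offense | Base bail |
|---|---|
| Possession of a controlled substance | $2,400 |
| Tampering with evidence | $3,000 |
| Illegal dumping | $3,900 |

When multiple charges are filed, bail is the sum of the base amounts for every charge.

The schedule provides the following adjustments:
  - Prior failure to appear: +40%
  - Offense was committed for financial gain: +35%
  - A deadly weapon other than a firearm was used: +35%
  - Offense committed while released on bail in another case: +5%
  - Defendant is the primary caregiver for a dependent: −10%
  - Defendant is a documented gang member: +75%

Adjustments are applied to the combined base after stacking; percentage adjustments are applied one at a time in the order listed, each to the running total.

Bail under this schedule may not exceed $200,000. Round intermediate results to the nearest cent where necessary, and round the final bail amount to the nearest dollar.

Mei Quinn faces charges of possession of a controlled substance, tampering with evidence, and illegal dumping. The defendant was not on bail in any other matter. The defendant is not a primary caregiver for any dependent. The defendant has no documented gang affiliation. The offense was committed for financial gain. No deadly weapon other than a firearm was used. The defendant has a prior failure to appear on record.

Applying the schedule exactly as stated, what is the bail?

$17,577

Base amounts from the schedule: possession of a controlled substance $2,400; tampering with evidence $3,000; illegal dumping $3,900.
Stacking rule: sum of all bases. $2,400 + $3,000 + $3,900 = $9,300.
Prior failure to appear (+40%): $9,300 × 1.4 = $13,020.
Offense was committed for financial gain (+35%): $13,020 × 1.35 = $17,577.
$17,577 is within the $200,000 maximum.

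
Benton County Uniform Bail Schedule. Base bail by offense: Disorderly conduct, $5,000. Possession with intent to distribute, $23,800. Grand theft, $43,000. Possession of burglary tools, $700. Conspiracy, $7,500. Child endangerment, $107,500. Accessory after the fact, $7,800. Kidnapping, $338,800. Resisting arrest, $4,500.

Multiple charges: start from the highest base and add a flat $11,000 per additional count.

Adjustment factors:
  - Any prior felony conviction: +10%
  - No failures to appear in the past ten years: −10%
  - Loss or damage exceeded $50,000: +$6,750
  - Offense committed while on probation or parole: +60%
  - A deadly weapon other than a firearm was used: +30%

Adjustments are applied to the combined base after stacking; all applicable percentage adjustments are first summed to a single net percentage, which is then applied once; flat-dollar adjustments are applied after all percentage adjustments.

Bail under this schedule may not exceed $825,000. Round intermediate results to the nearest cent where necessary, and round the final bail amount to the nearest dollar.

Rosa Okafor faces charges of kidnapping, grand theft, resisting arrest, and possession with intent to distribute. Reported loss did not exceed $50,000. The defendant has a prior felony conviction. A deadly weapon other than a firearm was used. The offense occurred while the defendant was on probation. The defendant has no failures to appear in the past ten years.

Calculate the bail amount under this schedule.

$706,420

Base amounts from the schedule: kidnapping $338,800; grand theft $43,000; resisting arrest $4,500; possession with intent to distribute $23,800.
Stacking rule: highest base plus $11,000 per additional charge. Highest is kidnapping at $338,800; 3 additional charges → +$33,000. Combined base = $371,800.
Net percentage adjustment: +10% −10% +60% +30% = +90%. $371,800 × 1.9 = $706,420.
$706,420 is within the $825,000 maximum.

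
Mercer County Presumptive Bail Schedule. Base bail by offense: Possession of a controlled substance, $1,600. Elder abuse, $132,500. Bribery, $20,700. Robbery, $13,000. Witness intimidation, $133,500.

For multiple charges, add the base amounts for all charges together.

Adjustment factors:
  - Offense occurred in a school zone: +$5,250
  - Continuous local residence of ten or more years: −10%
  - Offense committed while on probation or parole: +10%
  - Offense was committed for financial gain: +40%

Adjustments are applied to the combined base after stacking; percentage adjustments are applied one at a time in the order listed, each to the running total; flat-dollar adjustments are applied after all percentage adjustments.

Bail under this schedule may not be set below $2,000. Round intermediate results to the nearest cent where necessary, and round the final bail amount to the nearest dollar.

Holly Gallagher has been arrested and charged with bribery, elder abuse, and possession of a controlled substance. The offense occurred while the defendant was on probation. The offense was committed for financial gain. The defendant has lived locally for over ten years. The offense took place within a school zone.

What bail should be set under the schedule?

Base amounts from the schedule: bribery $20,700; elder abuse $132,500; possession of a controlled substance $1,600.
Stacking rule: sum of all bases. $20,700 + $132,500 + $1,600 = $154,800.
Continuous local residence of ten or more years (−10%): $154,800 × 0.9 = $139,320.
Offense committed while on probation or parole (+10%): $139,320 × 1.1 = $153,252.
Offense was committed for financial gain (+40%): $153,252 × 1.4 = $214,552.80.
Offense occurred in a school zone (+$5,250 flat): $214,552.80 + $5,250 = $219,802.80.
$219,802.80 is at or above the $2,000 minimum.
Rounded to the nearest dollar: $219,803.

$219,803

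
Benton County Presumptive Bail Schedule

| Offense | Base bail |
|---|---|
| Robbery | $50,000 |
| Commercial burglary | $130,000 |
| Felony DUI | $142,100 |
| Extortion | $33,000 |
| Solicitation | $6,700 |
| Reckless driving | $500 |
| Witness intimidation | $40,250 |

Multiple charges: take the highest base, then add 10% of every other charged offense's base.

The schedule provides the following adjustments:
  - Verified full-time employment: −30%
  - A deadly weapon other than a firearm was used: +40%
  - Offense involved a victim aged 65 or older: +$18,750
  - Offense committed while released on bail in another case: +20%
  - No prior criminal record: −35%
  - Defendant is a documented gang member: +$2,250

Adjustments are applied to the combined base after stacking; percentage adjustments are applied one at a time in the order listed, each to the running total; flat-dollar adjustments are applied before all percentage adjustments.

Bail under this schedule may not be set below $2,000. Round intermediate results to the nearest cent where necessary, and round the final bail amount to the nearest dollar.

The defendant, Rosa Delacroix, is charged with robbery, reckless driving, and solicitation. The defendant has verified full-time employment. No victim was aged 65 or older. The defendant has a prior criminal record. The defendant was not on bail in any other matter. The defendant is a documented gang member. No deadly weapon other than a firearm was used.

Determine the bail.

Base amounts from the schedule: robbery $50,000; reckless driving $500; solicitation $6,700.
Stacking rule: highest base plus 10% of each additional charge. Highest is robbery at $50,000. Additional: $500 × 10% = $50; $6,700 × 10% = $670. Combined base = $50,000 + $720 = $50,720.
Defendant is a documented gang member (+$2,250 flat): $50,720 + $2,250 = $52,970.
Verified full-time employment (−30%): $52,970 × 0.7 = $37,079.
$37,079 is at or above the $2,000 minimum.

$37,079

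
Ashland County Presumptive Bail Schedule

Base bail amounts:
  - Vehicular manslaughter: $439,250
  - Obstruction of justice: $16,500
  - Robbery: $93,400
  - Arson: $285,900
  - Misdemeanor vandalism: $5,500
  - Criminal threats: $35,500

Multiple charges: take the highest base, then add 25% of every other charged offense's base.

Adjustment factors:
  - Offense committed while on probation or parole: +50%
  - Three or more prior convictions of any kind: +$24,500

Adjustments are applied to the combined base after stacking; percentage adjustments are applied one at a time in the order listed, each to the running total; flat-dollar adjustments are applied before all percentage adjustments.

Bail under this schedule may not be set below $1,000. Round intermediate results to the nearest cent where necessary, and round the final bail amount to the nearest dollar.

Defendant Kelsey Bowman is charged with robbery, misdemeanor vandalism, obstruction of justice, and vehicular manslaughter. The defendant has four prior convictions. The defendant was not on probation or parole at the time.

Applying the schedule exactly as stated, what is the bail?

$492,600

Base amounts from the schedule: robbery $93,400; misdemeanor vandalism $5,500; obstruction of justice $16,500; vehicular manslaughter $439,250.
Stacking rule: highest base plus 25% of each additional charge. Highest is vehicular manslaughter at $439,250. Additional: $93,400 × 25% = $23,350; $5,500 × 25% = $1,375; $16,500 × 25% = $4,125. Combined base = $439,250 + $28,850 = $468,100.
Three or more prior convictions of any kind (+$24,500 flat): $468,100 + $24,500 = $492,600.
$492,600 is at or above the $1,000 minimum.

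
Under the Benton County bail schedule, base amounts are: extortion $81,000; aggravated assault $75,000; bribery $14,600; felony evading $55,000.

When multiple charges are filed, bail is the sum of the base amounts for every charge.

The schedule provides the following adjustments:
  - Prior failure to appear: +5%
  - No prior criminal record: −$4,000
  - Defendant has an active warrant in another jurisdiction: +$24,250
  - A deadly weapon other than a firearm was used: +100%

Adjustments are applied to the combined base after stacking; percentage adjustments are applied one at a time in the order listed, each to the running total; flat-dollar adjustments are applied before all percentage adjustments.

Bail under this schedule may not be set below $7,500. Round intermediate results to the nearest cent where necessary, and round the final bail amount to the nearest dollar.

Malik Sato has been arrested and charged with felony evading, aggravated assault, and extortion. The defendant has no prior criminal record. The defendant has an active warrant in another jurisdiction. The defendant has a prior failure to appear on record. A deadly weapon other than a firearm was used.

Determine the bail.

Base amounts from the schedule: felony evading $55,000; aggravated assault $75,000; extortion $81,000.
Stacking rule: sum of all bases. $55,000 + $75,000 + $81,000 = $211,000.
No prior criminal record (−$4,000 flat): $211,000 − $4,000 = $207,000.
Defendant has an active warrant in another jurisdiction (+$24,250 flat): $207,000 + $24,250 = $231,250.
Prior failure to appear (+5%): $231,250 × 1.05 = $242,812.50.
A deadly weapon other than a firearm was used (+100%): $242,812.50 × 2 = $485,625.
$485,625 is at or above the $7,500 minimum.

$485,625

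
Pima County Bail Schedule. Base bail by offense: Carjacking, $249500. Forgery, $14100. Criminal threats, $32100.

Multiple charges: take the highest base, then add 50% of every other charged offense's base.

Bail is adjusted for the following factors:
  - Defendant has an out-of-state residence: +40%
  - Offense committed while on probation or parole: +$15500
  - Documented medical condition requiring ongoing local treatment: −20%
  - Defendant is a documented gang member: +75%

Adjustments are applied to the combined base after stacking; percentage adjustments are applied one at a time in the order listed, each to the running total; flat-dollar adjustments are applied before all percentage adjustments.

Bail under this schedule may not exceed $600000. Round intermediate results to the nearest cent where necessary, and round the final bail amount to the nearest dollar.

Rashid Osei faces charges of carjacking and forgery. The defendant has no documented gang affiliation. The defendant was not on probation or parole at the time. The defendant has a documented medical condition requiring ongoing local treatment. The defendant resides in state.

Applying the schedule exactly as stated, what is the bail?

Base amounts from the schedule: carjacking $249500; forgery $14100.
Stacking rule: highest base plus 50% of each additional charge. Highest is carjacking at $249500. Additional: $14100 × 50% = $7050. Combined base = $249500 + $7050 = $256550.
Documented medical condition requiring ongoing local treatment (−20%): $256550 × 0.8 = $205240.
$205240 is within the $600000 maximum.

$205240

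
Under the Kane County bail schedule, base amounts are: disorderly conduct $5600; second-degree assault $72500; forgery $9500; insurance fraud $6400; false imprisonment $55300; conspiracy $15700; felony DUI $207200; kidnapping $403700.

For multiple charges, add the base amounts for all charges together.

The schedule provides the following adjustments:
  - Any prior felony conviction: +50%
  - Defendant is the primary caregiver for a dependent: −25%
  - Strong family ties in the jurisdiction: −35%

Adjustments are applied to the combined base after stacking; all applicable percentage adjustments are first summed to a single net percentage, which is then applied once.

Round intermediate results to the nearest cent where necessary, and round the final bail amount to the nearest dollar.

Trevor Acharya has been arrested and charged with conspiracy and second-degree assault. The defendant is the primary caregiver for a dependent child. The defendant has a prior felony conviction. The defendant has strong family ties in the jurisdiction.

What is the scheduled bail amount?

$79380

Base amounts from the schedule: conspiracy $15700; second-degree assault $72500.
Stacking rule: sum of all bases. $15700 + $72500 = $88200.
Net percentage adjustment: +50% −25% −35% = −10%. $88200 × 0.9 = $79380.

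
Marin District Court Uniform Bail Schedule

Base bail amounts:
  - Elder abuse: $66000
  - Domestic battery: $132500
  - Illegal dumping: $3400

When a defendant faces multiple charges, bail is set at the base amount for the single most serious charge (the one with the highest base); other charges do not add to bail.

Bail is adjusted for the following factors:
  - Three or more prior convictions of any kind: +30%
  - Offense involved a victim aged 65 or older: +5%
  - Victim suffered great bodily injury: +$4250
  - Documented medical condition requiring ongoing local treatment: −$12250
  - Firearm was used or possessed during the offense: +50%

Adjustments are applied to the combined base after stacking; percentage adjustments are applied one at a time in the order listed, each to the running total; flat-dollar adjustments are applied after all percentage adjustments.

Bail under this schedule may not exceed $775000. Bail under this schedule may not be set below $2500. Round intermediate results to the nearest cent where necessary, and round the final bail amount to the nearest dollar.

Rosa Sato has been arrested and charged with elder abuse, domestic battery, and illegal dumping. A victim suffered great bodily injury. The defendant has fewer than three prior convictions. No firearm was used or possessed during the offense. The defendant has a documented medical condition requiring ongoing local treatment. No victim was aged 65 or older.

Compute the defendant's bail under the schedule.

Base amounts from the schedule: elder abuse $66000; domestic battery $132500; illegal dumping $3400.
Stacking rule: use the highest base only. Highest is domestic battery at $132500. Combined base = $132500.
Victim suffered great bodily injury (+$4250 flat): $132500 + $4250 = $136750.
Documented medical condition requiring ongoing local treatment (−$12250 flat): $136750 − $12250 = $124500.
$124500 is within the $775000 maximum.
$124500 is at or above the $2500 minimum.

$124500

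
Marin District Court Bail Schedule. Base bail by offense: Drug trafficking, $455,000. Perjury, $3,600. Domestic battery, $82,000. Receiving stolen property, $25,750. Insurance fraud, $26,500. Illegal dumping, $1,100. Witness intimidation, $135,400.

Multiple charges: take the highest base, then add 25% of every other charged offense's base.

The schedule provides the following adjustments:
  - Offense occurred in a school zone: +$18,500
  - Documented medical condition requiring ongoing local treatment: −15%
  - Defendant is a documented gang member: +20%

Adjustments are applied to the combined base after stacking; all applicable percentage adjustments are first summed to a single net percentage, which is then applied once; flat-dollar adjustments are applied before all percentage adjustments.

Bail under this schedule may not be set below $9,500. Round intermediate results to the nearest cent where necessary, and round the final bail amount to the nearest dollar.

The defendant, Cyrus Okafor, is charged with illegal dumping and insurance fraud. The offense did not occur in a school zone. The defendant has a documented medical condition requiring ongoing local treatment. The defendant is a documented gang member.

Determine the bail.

Base amounts from the schedule: illegal dumping $1,100; insurance fraud $26,500.
Stacking rule: highest base plus 25% of each additional charge. Highest is insurance fraud at $26,500. Additional: $1,100 × 25% = $275. Combined base = $26,500 + $275 = $26,775.
Net percentage adjustment: −15% +20% = +5%. $26,775 × 1.05 = $28,113.75.
$28,113.75 is at or above the $9,500 minimum.
Rounded to the nearest dollar: $28,114.

$28,114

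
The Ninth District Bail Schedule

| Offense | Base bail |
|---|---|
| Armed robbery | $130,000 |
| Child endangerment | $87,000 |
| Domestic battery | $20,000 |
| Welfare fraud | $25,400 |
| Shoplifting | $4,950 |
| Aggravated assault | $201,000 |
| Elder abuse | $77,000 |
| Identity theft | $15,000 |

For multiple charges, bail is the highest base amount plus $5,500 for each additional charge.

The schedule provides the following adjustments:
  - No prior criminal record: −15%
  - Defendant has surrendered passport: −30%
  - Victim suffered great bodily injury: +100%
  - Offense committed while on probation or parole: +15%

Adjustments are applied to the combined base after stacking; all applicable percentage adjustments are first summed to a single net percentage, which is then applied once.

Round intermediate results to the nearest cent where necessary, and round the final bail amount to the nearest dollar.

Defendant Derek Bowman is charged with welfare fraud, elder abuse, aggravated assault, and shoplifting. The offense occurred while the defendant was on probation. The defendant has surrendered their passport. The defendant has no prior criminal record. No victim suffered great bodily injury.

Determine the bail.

Base amounts from the schedule: welfare fraud $25,400; elder abuse $77,000; aggravated assault $201,000; shoplifting $4,950.
Stacking rule: highest base plus $5,500 per additional charge. Highest is aggravated assault at $201,000; 3 additional charges → +$16,500. Combined base = $217,500.
Net percentage adjustment: −15% −30% +15% = −30%. $217,500 × 0.7 = $152,250.

$152,250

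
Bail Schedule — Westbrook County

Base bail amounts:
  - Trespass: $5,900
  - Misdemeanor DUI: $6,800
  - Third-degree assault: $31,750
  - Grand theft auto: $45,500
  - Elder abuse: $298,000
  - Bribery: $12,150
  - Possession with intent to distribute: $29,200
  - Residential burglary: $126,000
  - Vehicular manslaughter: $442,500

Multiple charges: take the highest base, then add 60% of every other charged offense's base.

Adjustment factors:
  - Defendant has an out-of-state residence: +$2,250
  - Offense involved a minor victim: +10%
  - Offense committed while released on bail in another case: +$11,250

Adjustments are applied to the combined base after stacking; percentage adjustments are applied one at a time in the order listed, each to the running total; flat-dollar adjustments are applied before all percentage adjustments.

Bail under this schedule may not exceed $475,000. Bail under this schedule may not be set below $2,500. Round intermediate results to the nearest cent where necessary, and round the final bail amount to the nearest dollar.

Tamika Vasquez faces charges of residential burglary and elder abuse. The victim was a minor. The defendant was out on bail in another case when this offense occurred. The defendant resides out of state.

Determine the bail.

Base amounts from the schedule: residential burglary $126,000; elder abuse $298,000.
Stacking rule: highest base plus 60% of each additional charge. Highest is elder abuse at $298,000. Additional: $126,000 × 60% = $75,600. Combined base = $298,000 + $75,600 = $373,600.
Defendant has an out-of-state residence (+$2,250 flat): $373,600 + $2,250 = $375,850.
Offense committed while released on bail in another case (+$11,250 flat): $375,850 + $11,250 = $387,100.
Offense involved a minor victim (+10%): $387,100 × 1.1 = $425,810.
$425,810 is within the $475,000 maximum.
$425,810 is at or above the $2,500 minimum.

$425,810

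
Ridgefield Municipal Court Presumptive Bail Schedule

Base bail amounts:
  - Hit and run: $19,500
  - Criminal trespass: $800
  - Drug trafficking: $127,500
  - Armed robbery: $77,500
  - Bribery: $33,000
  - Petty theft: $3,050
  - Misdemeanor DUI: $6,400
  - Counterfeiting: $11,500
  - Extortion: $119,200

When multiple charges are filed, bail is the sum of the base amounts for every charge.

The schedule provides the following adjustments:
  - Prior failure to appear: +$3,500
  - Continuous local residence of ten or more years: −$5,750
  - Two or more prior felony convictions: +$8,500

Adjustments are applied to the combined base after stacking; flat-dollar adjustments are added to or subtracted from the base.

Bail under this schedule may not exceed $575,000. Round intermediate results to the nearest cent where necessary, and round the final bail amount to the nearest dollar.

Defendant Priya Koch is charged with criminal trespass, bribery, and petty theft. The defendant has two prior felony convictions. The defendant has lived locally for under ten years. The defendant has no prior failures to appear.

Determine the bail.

$45,350

Base amounts from the schedule: criminal trespass $800; bribery $33,000; petty theft $3,050.
Stacking rule: sum of all bases. $800 + $33,000 + $3,050 = $36,850.
Two or more prior felony convictions (+$8,500 flat): $36,850 + $8,500 = $45,350.
$45,350 is within the $575,000 maximum.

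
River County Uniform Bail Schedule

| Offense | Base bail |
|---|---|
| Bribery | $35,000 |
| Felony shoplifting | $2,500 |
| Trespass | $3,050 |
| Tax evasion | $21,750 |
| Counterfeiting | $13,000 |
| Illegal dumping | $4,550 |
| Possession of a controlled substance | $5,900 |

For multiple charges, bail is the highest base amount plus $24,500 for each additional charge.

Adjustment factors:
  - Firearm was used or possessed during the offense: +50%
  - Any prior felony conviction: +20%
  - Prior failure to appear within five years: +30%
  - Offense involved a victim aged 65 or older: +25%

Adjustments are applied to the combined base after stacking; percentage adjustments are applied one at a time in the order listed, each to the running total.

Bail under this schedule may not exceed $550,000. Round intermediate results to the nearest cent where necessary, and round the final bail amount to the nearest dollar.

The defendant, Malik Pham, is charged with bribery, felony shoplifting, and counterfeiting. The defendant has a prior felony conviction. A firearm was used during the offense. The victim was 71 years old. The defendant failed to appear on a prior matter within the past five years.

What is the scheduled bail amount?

$245,700

Base amounts from the schedule: bribery $35,000; felony shoplifting $2,500; counterfeiting $13,000.
Stacking rule: highest base plus $24,500 per additional charge. Highest is bribery at $35,000; 2 additional charges → +$49,000. Combined base = $84,000.
Firearm was used or possessed during the offense (+50%): $84,000 × 1.5 = $126,000.
Any prior felony conviction (+20%): $126,000 × 1.2 = $151,200.
Prior failure to appear within five years (+30%): $151,200 × 1.3 = $196,560.
Offense involved a victim aged 65 or older (+25%): $196,560 × 1.25 = $245,700.
$245,700 is within the $550,000 maximum.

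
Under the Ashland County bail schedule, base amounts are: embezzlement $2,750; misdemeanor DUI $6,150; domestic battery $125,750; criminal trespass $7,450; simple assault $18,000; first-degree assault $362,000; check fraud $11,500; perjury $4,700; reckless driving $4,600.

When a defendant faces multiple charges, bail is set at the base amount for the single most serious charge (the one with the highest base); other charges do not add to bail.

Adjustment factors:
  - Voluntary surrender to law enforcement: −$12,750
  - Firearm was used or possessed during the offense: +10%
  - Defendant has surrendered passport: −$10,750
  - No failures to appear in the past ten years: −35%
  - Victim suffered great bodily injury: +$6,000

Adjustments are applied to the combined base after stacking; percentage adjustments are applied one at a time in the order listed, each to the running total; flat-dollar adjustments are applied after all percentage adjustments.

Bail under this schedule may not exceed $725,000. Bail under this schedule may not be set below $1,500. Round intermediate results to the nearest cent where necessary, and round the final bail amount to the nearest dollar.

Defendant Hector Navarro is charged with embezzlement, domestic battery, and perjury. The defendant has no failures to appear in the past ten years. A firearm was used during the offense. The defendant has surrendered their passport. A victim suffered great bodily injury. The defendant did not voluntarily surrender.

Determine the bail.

Base amounts from the schedule: embezzlement $2,750; domestic battery $125,750; perjury $4,700.
Stacking rule: use the highest base only. Highest is domestic battery at $125,750. Combined base = $125,750.
Firearm was used or possessed during the offense (+10%): $125,750 × 1.1 = $138,325.
No failures to appear in the past ten years (−35%): $138,325 × 0.65 = $89,911.25.
Defendant has surrendered passport (−$10,750 flat): $89,911.25 − $10,750 = $79,161.25.
Victim suffered great bodily injury (+$6,000 flat): $79,161.25 + $6,000 = $85,161.25.
$85,161.25 is within the $725,000 maximum.
$85,161.25 is at or above the $1,500 minimum.
Rounded to the nearest dollar: $85,161.

$85,161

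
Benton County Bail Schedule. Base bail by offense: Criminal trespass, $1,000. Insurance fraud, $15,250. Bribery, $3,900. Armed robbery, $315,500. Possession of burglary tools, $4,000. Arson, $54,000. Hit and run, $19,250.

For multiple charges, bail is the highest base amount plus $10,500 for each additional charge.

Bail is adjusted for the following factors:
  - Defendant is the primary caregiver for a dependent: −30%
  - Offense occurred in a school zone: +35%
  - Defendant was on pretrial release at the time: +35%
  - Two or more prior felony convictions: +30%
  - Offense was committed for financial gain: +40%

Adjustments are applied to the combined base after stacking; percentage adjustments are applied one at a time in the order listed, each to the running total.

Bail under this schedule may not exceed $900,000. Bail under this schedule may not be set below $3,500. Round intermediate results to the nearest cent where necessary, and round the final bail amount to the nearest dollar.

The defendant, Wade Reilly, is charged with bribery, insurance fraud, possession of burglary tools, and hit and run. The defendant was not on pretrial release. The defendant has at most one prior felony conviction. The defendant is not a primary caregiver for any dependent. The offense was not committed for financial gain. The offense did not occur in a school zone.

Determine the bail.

$50,750

Base amounts from the schedule: bribery $3,900; insurance fraud $15,250; possession of burglary tools $4,000; hit and run $19,250.
Stacking rule: highest base plus $10,500 per additional charge. Highest is hit and run at $19,250; 3 additional charges → +$31,500. Combined base = $50,750.
No adjustment factors apply to this defendant.
$50,750 is within the $900,000 maximum.
$50,750 is at or above the $3,500 minimum.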